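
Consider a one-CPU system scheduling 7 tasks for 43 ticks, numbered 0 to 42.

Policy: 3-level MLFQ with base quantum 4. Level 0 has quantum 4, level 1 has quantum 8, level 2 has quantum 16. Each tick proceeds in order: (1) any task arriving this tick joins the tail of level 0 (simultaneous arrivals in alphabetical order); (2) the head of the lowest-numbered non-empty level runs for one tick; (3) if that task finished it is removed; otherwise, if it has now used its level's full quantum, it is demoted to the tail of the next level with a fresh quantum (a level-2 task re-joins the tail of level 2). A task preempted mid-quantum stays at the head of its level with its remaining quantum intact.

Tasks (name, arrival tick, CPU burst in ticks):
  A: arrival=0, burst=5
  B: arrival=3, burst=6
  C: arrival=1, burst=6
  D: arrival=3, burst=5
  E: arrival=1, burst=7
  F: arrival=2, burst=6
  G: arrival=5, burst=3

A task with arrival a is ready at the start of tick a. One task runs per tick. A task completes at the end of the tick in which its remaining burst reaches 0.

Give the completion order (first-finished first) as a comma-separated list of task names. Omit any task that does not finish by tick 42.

t=0: L0/L1/L2 = A/-/- → run A
t=1: L0/L1/L2 = ACE/-/- → run A
t=2: L0/L1/L2 = ACEF/-/- → run A
t=3: L0/L1/L2 = ACEFBD/-/- → run A
t=4: L0/L1/L2 = CEFBD/A/- → run C
t=5: L0/L1/L2 = CEFBDG/A/- → run C
t=6: L0/L1/L2 = CEFBDG/A/- → run C
t=7: L0/L1/L2 = CEFBDG/A/- → run C
t=8: L0/L1/L2 = EFBDG/AC/- → run E
t=9: L0/L1/L2 = EFBDG/AC/- → run E
t=10: L0/L1/L2 = EFBDG/AC/- → run E
t=11: L0/L1/L2 = EFBDG/AC/- → run E
t=12: L0/L1/L2 = FBDG/ACE/- → run F
t=13: L0/L1/L2 = FBDG/ACE/- → run F
t=14: L0/L1/L2 = FBDG/ACE/- → run F
t=15: L0/L1/L2 = FBDG/ACE/- → run F
t=16: L0/L1/L2 = BDG/ACEF/- → run B
t=17: L0/L1/L2 = BDG/ACEF/- → run B
t=18: L0/L1/L2 = BDG/ACEF/- → run B
t=19: L0/L1/L2 = BDG/ACEF/- → run B
t=20: L0/L1/L2 = DG/ACEFB/- → run D
t=21: L0/L1/L2 = DG/ACEFB/- → run D
t=22: L0/L1/L2 = DG/ACEFB/- → run D
t=23: L0/L1/L2 = DG/ACEFB/- → run D
t=24: L0/L1/L2 = G/ACEFBD/- → run G
t=25: L0/L1/L2 = G/ACEFBD/- → run G
t=26: L0/L1/L2 = G/ACEFBD/- → run G
t=27: L0/L1/L2 = -/ACEFBD/- → run A
t=28: L0/L1/L2 = -/CEFBD/- → run C
t=29: L0/L1/L2 = -/CEFBD/- → run C
t=30: L0/L1/L2 = -/EFBD/- → run E
t=31: L0/L1/L2 = -/EFBD/- → run E
t=32: L0/L1/L2 = -/EFBD/- → run E
t=33: L0/L1/L2 = -/FBD/- → run F
t=34: L0/L1/L2 = -/FBD/- → run F
t=35: L0/L1/L2 = -/BD/- → run B
t=36: L0/L1/L2 = -/BD/- → run B
t=37: L0/L1/L2 = -/D/- → run D
t=38: (idle)
t=39: (idle)
t=40: (idle)
t=41: (idle)
t=42: (idle)

completion order = G, A, C, E, F, B, D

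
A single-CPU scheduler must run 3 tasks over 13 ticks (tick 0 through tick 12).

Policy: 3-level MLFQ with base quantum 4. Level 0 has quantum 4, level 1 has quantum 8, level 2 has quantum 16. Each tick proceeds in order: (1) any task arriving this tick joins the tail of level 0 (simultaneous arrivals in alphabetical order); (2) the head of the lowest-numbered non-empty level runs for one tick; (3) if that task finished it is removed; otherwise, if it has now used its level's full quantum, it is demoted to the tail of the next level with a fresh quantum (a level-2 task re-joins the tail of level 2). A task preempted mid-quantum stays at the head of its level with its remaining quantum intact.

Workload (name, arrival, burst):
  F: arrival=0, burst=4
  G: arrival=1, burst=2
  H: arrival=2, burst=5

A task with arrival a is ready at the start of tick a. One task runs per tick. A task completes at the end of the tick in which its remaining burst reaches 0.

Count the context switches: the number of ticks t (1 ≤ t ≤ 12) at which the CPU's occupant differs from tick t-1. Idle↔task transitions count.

context switches = 3

t=0: L0/L1/L2 = F/-/- → run F
t=1: L0/L1/L2 = FG/-/- → run F
t=2: L0/L1/L2 = FGH/-/- → run F
t=3: L0/L1/L2 = FGH/-/- → run F
t=4: L0/L1/L2 = GH/-/- → run G
t=5: L0/L1/L2 = GH/-/- → run G
t=6: L0/L1/L2 = H/-/- → run H
t=7: L0/L1/L2 = H/-/- → run H
t=8: L0/L1/L2 = H/-/- → run H
t=9: L0/L1/L2 = H/-/- → run H
t=10: L0/L1/L2 = -/H/- → run H
t=11: (idle)
t=12: (idle)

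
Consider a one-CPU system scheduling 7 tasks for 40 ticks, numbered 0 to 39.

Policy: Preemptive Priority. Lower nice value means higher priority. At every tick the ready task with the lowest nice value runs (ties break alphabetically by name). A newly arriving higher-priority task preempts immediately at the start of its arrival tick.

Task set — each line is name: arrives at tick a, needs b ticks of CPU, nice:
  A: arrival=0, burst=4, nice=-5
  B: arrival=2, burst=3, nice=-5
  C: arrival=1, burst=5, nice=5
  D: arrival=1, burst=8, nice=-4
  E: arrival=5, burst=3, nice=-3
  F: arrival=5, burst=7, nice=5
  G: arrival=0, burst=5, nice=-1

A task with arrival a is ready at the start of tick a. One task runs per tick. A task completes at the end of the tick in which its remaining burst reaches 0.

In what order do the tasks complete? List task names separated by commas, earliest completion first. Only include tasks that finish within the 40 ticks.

t=0: ready={A,G} → run A
t=1: ready={A,C,D,G} → run A
t=2: ready={A,B,C,D,G} → run A
t=3: ready={A,B,C,D,G} → run A
t=4: ready={B,C,D,G} → run B
t=5: ready={B,C,D,E,F,G} → run B
t=6: ready={B,C,D,E,F,G} → run B
t=7: ready={C,D,E,F,G} → run D
t=8: ready={C,D,E,F,G} → run D
t=9: ready={C,D,E,F,G} → run D
t=10: ready={C,D,E,F,G} → run D
t=11: ready={C,D,E,F,G} → run D
t=12: ready={C,D,E,F,G} → run D
t=13: ready={C,D,E,F,G} → run D
t=14: ready={C,D,E,F,G} → run D
t=15: ready={C,E,F,G} → run E
t=16: ready={C,E,F,G} → run E
t=17: ready={C,E,F,G} → run E
t=18: ready={C,F,G} → run G
t=19: ready={C,F,G} → run G
t=20: ready={C,F,G} → run G
t=21: ready={C,F,G} → run G
t=22: ready={C,F,G} → run G
t=23: ready={C,F} → run C
t=24: ready={C,F} → run C
t=25: ready={C,F} → run C
t=26: ready={C,F} → run C
t=27: ready={C,F} → run C
t=28: ready={F} → run F
t=29: ready={F} → run F
t=30: ready={F} → run F
t=31: ready={F} → run F
t=32: ready={F} → run F
t=33: ready={F} → run F
t=34: ready={F} → run F
t=35: (idle)
t=36: (idle)
t=37: (idle)
t=38: (idle)
t=39: (idle)

completion order = A, B, D, E, G, C, F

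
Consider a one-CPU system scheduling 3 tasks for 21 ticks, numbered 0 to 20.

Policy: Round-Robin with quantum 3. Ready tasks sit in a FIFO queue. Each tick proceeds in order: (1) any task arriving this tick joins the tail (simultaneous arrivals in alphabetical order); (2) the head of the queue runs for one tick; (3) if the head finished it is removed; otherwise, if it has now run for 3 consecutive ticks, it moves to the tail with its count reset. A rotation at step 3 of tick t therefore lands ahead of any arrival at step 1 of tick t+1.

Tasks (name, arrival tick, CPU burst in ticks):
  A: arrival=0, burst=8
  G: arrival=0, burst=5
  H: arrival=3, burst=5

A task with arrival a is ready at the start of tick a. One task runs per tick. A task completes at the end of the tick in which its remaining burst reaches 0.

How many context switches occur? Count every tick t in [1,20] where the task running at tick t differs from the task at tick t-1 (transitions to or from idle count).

t=0: queue=[A,G] q_used=0 → run A
t=1: queue=[A,G] q_used=1 → run A
t=2: queue=[A,G] q_used=2 → run A
t=3: queue=[G,A,H] q_used=0 → run G
t=4: queue=[G,A,H] q_used=1 → run G
t=5: queue=[G,A,H] q_used=2 → run G
t=6: queue=[A,H,G] q_used=0 → run A
t=7: queue=[A,H,G] q_used=1 → run A
t=8: queue=[A,H,G] q_used=2 → run A
t=9: queue=[H,G,A] q_used=0 → run H
t=10: queue=[H,G,A] q_used=1 → run H
t=11: queue=[H,G,A] q_used=2 → run H
t=12: queue=[G,A,H] q_used=0 → run G
t=13: queue=[G,A,H] q_used=1 → run G
t=14: queue=[A,H] q_used=0 → run A
t=15: queue=[A,H] q_used=1 → run A
t=16: queue=[H] q_used=0 → run H
t=17: queue=[H] q_used=1 → run H
t=18: (idle)
t=19: (idle)
t=20: (idle)

context switches = 7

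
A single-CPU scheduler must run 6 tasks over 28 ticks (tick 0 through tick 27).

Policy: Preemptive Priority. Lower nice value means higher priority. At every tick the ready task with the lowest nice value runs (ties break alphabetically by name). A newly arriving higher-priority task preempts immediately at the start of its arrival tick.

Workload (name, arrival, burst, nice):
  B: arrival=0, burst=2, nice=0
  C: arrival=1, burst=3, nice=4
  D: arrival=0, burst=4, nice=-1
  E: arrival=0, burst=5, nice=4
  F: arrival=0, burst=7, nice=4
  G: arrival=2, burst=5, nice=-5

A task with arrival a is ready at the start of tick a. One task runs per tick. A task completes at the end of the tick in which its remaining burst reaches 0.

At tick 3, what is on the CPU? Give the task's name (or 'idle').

t=0: ready={B,D,E,F} → run D
t=1: ready={B,C,D,E,F} → run D
t=2: ready={B,C,D,E,F,G} → run G
t=3: ready={B,C,D,E,F,G} → run G
t=4: ready={B,C,D,E,F,G} → run G
t=5: ready={B,C,D,E,F,G} → run G
t=6: ready={B,C,D,E,F,G} → run G
t=7: ready={B,C,D,E,F} → run D
t=8: ready={B,C,D,E,F} → run D
t=9: ready={B,C,E,F} → run B
t=10: ready={B,C,E,F} → run B
t=11: ready={C,E,F} → run C
t=12: ready={C,E,F} → run C
t=13: ready={C,E,F} → run C
t=14: ready={E,F} → run E
t=15: ready={E,F} → run E
t=16: ready={E,F} → run E
t=17: ready={E,F} → run E
t=18: ready={E,F} → run E
t=19: ready={F} → run F
t=20: ready={F} → run F
t=21: ready={F} → run F
t=22: ready={F} → run F
t=23: ready={F} → run F
t=24: ready={F} → run F
t=25: ready={F} → run F
t=26: (idle)
t=27: (idle)

running at tick 3 = G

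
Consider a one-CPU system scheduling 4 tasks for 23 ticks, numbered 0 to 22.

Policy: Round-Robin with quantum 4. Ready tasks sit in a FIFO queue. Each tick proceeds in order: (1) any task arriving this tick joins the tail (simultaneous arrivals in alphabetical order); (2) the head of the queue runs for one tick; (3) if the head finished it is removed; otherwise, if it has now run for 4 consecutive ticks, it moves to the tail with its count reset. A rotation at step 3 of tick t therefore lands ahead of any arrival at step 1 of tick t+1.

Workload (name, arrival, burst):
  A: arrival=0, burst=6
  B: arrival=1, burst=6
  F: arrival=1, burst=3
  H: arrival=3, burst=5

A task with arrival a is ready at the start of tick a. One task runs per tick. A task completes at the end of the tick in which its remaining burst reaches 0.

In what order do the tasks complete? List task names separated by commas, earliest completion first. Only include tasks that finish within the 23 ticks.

t=0: queue=[A] q_used=0 → run A
t=1: queue=[A,B,F] q_used=1 → run A
t=2: queue=[A,B,F] q_used=2 → run A
t=3: queue=[A,B,F,H] q_used=3 → run A
t=4: queue=[B,F,H,A] q_used=0 → run B
t=5: queue=[B,F,H,A] q_used=1 → run B
t=6: queue=[B,F,H,A] q_used=2 → run B
t=7: queue=[B,F,H,A] q_used=3 → run B
t=8: queue=[F,H,A,B] q_used=0 → run F
t=9: queue=[F,H,A,B] q_used=1 → run F
t=10: queue=[F,H,A,B] q_used=2 → run F
t=11: queue=[H,A,B] q_used=0 → run H
t=12: queue=[H,A,B] q_used=1 → run H
t=13: queue=[H,A,B] q_used=2 → run H
t=14: queue=[H,A,B] q_used=3 → run H
t=15: queue=[A,B,H] q_used=0 → run A
t=16: queue=[A,B,H] q_used=1 → run A
t=17: queue=[B,H] q_used=0 → run B
t=18: queue=[B,H] q_used=1 → run B
t=19: queue=[H] q_used=0 → run H
t=20: (idle)
t=21: (idle)
t=22: (idle)

completion order = F, A, B, H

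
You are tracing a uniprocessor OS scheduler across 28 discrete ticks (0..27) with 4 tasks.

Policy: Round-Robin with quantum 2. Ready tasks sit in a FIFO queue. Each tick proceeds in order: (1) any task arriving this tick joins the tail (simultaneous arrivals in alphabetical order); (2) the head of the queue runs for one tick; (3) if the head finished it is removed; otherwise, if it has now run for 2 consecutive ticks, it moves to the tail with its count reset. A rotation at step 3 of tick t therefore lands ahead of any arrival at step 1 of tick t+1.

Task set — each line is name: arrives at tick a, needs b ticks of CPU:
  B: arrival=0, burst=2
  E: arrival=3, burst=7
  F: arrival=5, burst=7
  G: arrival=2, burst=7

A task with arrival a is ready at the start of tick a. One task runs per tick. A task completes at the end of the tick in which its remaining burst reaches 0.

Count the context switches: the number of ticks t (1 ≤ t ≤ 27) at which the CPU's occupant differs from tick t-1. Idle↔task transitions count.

context switches = 13

t=0: queue=[B] q_used=0 → run B
t=1: queue=[B] q_used=1 → run B
t=2: queue=[G] q_used=0 → run G
t=3: queue=[G,E] q_used=1 → run G
t=4: queue=[E,G] q_used=0 → run E
t=5: queue=[E,G,F] q_used=1 → run E
t=6: queue=[G,F,E] q_used=0 → run G
t=7: queue=[G,F,E] q_used=1 → run G
t=8: queue=[F,E,G] q_used=0 → run F
t=9: queue=[F,E,G] q_used=1 → run F
t=10: queue=[E,G,F] q_used=0 → run E
t=11: queue=[E,G,F] q_used=1 → run E
t=12: queue=[G,F,E] q_used=0 → run G
t=13: queue=[G,F,E] q_used=1 → run G
t=14: queue=[F,E,G] q_used=0 → run F
t=15: queue=[F,E,G] q_used=1 → run F
t=16: queue=[E,G,F] q_used=0 → run E
t=17: queue=[E,G,F] q_used=1 → run E
t=18: queue=[G,F,E] q_used=0 → run G
t=19: queue=[F,E] q_used=0 → run F
t=20: queue=[F,E] q_used=1 → run F
t=21: queue=[E,F] q_used=0 → run E
t=22: queue=[F] q_used=0 → run F
t=23: (idle)
t=24: (idle)
t=25: (idle)
t=26: (idle)
t=27: (idle)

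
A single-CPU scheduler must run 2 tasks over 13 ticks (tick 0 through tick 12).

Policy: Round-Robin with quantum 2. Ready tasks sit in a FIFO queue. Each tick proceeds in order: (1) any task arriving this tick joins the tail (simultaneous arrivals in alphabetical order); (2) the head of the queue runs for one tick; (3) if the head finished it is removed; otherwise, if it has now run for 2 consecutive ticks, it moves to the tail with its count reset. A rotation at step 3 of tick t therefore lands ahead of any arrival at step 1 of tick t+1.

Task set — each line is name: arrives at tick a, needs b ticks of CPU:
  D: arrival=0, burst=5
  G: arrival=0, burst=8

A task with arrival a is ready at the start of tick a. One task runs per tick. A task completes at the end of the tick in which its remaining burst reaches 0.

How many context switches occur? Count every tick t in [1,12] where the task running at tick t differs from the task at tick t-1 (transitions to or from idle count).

t=0: queue=[D,G] q_used=0 → run D
t=1: queue=[D,G] q_used=1 → run D
t=2: queue=[G,D] q_used=0 → run G
t=3: queue=[G,D] q_used=1 → run G
t=4: queue=[D,G] q_used=0 → run D
t=5: queue=[D,G] q_used=1 → run D
t=6: queue=[G,D] q_used=0 → run G
t=7: queue=[G,D] q_used=1 → run G
t=8: queue=[D,G] q_used=0 → run D
t=9: queue=[G] q_used=0 → run G
t=10: queue=[G] q_used=1 → run G
t=11: queue=[G] q_used=0 → run G
t=12: queue=[G] q_used=1 → run G

context switches = 5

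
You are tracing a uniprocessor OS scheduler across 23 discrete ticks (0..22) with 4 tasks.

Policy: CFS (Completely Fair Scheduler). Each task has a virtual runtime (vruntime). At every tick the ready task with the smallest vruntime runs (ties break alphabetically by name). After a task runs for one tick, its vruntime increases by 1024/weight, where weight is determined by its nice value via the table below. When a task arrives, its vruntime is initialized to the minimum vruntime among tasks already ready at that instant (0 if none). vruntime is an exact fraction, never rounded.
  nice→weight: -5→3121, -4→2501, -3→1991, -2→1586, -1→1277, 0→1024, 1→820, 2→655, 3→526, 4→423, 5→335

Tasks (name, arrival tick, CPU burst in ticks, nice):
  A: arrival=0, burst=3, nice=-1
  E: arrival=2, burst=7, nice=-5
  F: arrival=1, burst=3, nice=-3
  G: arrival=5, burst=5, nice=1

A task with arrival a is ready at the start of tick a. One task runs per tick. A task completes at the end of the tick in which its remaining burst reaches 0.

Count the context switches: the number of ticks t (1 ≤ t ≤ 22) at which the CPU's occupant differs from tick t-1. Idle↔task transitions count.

t=0: vr[A=0] → run A
t=1: vr[A=1024/1277 F=1024/1277] → run A
t=2: vr[A=2048/1277 E=1024/1277 F=1024/1277] → run E
t=3: vr[A=2048/1277 E=4503552/3985517 F=1024/1277] → run F
t=4: vr[A=2048/1277 E=4503552/3985517 F=3346432/2542507] → run E
t=5: vr[A=2048/1277 E=5811200/3985517 F=3346432/2542507 G=3346432/2542507] → run F
t=6: vr[A=2048/1277 E=5811200/3985517 F=4654080/2542507 G=3346432/2542507] → run G
t=7: vr[A=2048/1277 E=5811200/3985517 F=4654080/2542507 G=1336900352/521213935] → run E
t=8: vr[A=2048/1277 E=7118848/3985517 F=4654080/2542507 G=1336900352/521213935] → run A
t=9: vr[E=7118848/3985517 F=4654080/2542507 G=1336900352/521213935] → run E
t=10: vr[E=8426496/3985517 F=4654080/2542507 G=1336900352/521213935] → run F
t=11: vr[E=8426496/3985517 G=1336900352/521213935] → run E
t=12: vr[E=9734144/3985517 G=1336900352/521213935] → run E
t=13: vr[E=11041792/3985517 G=1336900352/521213935] → run G
t=14: vr[E=11041792/3985517 G=1987782144/521213935] → run E
t=15: vr[G=1987782144/521213935] → run G
t=16: vr[G=2638663936/521213935] → run G
t=17: vr[G=3289545728/521213935] → run G
t=18: (idle)
t=19: (idle)
t=20: (idle)
t=21: (idle)
t=22: (idle)

context switches = 14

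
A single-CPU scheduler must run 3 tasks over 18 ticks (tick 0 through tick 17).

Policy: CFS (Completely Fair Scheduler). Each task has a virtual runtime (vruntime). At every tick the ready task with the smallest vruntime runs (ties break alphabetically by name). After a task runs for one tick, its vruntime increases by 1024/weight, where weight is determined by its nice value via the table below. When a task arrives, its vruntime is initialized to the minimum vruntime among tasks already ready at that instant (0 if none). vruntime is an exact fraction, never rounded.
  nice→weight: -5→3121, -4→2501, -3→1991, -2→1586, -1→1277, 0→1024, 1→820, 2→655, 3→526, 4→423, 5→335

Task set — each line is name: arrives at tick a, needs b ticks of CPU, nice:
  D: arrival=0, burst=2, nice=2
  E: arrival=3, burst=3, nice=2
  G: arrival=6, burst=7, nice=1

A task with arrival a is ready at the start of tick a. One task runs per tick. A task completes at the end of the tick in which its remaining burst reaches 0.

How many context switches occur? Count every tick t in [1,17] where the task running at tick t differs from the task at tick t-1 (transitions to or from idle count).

t=0: vr[D=0] → run D
t=1: vr[D=1024/655] → run D
t=2: (idle)
t=3: vr[E=0] → run E
t=4: vr[E=1024/655] → run E
t=5: vr[E=2048/655] → run E
t=6: vr[G=0] → run G
t=7: vr[G=256/205] → run G
t=8: vr[G=512/205] → run G
t=9: vr[G=768/205] → run G
t=10: vr[G=1024/205] → run G
t=11: vr[G=256/41] → run G
t=12: vr[G=1536/205] → run G
t=13: (idle)
t=14: (idle)
t=15: (idle)
t=16: (idle)
t=17: (idle)

context switches = 4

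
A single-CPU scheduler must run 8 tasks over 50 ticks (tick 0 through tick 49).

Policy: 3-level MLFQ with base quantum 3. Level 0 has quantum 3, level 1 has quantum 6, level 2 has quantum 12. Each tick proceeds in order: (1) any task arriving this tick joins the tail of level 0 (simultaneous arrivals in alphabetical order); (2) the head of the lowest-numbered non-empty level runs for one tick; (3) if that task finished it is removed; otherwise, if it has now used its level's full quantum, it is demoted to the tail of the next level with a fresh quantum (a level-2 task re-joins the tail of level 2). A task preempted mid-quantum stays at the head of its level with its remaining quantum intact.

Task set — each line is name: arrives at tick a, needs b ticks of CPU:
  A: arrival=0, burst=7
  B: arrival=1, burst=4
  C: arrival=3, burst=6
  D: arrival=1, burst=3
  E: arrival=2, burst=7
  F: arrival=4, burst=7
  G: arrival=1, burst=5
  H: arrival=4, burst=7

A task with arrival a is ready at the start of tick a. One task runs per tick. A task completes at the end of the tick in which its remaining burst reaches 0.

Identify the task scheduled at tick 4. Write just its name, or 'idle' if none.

running at tick 4 = B

t=0: L0/L1/L2 = A/-/- → run A
t=1: L0/L1/L2 = ABDG/-/- → run A
t=2: L0/L1/L2 = ABDGE/-/- → run A
t=3: L0/L1/L2 = BDGEC/A/- → run B
t=4: L0/L1/L2 = BDGECFH/A/- → run B
t=5: L0/L1/L2 = BDGECFH/A/- → run B
t=6: L0/L1/L2 = DGECFH/AB/- → run D
t=7: L0/L1/L2 = DGECFH/AB/- → run D
t=8: L0/L1/L2 = DGECFH/AB/- → run D
t=9: L0/L1/L2 = GECFH/AB/- → run G
t=10: L0/L1/L2 = GECFH/AB/- → run G
t=11: L0/L1/L2 = GECFH/AB/- → run G
t=12: L0/L1/L2 = ECFH/ABG/- → run E
t=13: L0/L1/L2 = ECFH/ABG/- → run E
t=14: L0/L1/L2 = ECFH/ABG/- → run E
t=15: L0/L1/L2 = CFH/ABGE/- → run C
t=16: L0/L1/L2 = CFH/ABGE/- → run C
t=17: L0/L1/L2 = CFH/ABGE/- → run C
t=18: L0/L1/L2 = FH/ABGEC/- → run F
t=19: L0/L1/L2 = FH/ABGEC/- → run F
t=20: L0/L1/L2 = FH/ABGEC/- → run F
t=21: L0/L1/L2 = H/ABGECF/- → run H
t=22: L0/L1/L2 = H/ABGECF/- → run H
t=23: L0/L1/L2 = H/ABGECF/- → run H
t=24: L0/L1/L2 = -/ABGECFH/- → run A
t=25: L0/L1/L2 = -/ABGECFH/- → run A
t=26: L0/L1/L2 = -/ABGECFH/- → run A
t=27: L0/L1/L2 = -/ABGECFH/- → run A
t=28: L0/L1/L2 = -/BGECFH/- → run B
t=29: L0/L1/L2 = -/GECFH/- → run G
t=30: L0/L1/L2 = -/GECFH/- → run G
t=31: L0/L1/L2 = -/ECFH/- → run E
t=32: L0/L1/L2 = -/ECFH/- → run E
t=33: L0/L1/L2 = -/ECFH/- → run E
t=34: L0/L1/L2 = -/ECFH/- → run E
t=35: L0/L1/L2 = -/CFH/- → run C
t=36: L0/L1/L2 = -/CFH/- → run C
t=37: L0/L1/L2 = -/CFH/- → run C
t=38: L0/L1/L2 = -/FH/- → run F
t=39: L0/L1/L2 = -/FH/- → run F
t=40: L0/L1/L2 = -/FH/- → run F
t=41: L0/L1/L2 = -/FH/- → run F
t=42: L0/L1/L2 = -/H/- → run H
t=43: L0/L1/L2 = -/H/- → run H
t=44: L0/L1/L2 = -/H/- → run H
t=45: L0/L1/L2 = -/H/- → run H
t=46: (idle)
t=47: (idle)
t=48: (idle)
t=49: (idle)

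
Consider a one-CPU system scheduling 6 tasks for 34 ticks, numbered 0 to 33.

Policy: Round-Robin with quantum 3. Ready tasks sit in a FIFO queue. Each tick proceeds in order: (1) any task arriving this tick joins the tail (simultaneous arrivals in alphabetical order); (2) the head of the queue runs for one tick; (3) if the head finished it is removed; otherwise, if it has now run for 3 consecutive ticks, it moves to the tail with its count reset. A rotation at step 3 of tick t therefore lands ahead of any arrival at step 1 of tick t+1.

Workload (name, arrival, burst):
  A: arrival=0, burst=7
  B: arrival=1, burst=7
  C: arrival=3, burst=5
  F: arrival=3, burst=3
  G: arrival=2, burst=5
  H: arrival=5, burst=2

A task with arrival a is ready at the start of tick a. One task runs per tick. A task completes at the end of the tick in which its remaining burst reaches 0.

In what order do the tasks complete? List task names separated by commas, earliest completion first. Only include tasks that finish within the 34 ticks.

completion order = F, H, G, A, C, B

t=0: queue=[A] q_used=0 → run A
t=1: queue=[A,B] q_used=1 → run A
t=2: queue=[A,B,G] q_used=2 → run A
t=3: queue=[B,G,A,C,F] q_used=0 → run B
t=4: queue=[B,G,A,C,F] q_used=1 → run B
t=5: queue=[B,G,A,C,F,H] q_used=2 → run B
t=6: queue=[G,A,C,F,H,B] q_used=0 → run G
t=7: queue=[G,A,C,F,H,B] q_used=1 → run G
t=8: queue=[G,A,C,F,H,B] q_used=2 → run G
t=9: queue=[A,C,F,H,B,G] q_used=0 → run A
t=10: queue=[A,C,F,H,B,G] q_used=1 → run A
t=11: queue=[A,C,F,H,B,G] q_used=2 → run A
t=12: queue=[C,F,H,B,G,A] q_used=0 → run C
t=13: queue=[C,F,H,B,G,A] q_used=1 → run C
t=14: queue=[C,F,H,B,G,A] q_used=2 → run C
t=15: queue=[F,H,B,G,A,C] q_used=0 → run F
t=16: queue=[F,H,B,G,A,C] q_used=1 → run F
t=17: queue=[F,H,B,G,A,C] q_used=2 → run F
t=18: queue=[H,B,G,A,C] q_used=0 → run H
t=19: queue=[H,B,G,A,C] q_used=1 → run H
t=20: queue=[B,G,A,C] q_used=0 → run B
t=21: queue=[B,G,A,C] q_used=1 → run B
t=22: queue=[B,G,A,C] q_used=2 → run B
t=23: queue=[G,A,C,B] q_used=0 → run G
t=24: queue=[G,A,C,B] q_used=1 → run G
t=25: queue=[A,C,B] q_used=0 → run A
t=26: queue=[C,B] q_used=0 → run C
t=27: queue=[C,B] q_used=1 → run C
t=28: queue=[B] q_used=0 → run B
t=29: (idle)
t=30: (idle)
t=31: (idle)
t=32: (idle)
t=33: (idle)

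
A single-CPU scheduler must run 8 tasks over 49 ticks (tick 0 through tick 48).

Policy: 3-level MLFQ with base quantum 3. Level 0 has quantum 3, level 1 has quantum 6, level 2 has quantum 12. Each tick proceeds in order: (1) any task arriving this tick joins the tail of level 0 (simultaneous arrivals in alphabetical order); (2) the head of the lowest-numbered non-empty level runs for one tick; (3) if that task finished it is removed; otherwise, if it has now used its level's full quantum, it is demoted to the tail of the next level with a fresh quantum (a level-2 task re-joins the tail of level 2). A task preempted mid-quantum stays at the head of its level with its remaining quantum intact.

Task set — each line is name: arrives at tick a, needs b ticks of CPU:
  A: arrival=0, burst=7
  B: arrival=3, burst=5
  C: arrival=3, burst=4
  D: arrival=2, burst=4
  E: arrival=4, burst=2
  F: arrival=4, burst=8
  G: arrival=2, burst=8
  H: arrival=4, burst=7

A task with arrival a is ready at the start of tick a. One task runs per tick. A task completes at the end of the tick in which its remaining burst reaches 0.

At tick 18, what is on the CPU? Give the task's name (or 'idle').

running at tick 18 = F

t=0: L0/L1/L2 = A/-/- → run A
t=1: L0/L1/L2 = A/-/- → run A
t=2: L0/L1/L2 = ADG/-/- → run A
t=3: L0/L1/L2 = DGBC/A/- → run D
t=4: L0/L1/L2 = DGBCEFH/A/- → run D
t=5: L0/L1/L2 = DGBCEFH/A/- → run D
t=6: L0/L1/L2 = GBCEFH/AD/- → run G
t=7: L0/L1/L2 = GBCEFH/AD/- → run G
t=8: L0/L1/L2 = GBCEFH/AD/- → run G
t=9: L0/L1/L2 = BCEFH/ADG/- → run B
t=10: L0/L1/L2 = BCEFH/ADG/- → run B
t=11: L0/L1/L2 = BCEFH/ADG/- → run B
t=12: L0/L1/L2 = CEFH/ADGB/- → run C
t=13: L0/L1/L2 = CEFH/ADGB/- → run C
t=14: L0/L1/L2 = CEFH/ADGB/- → run C
t=15: L0/L1/L2 = EFH/ADGBC/- → run E
t=16: L0/L1/L2 = EFH/ADGBC/- → run E
t=17: L0/L1/L2 = FH/ADGBC/- → run F
t=18: L0/L1/L2 = FH/ADGBC/- → run F
t=19: L0/L1/L2 = FH/ADGBC/- → run F
t=20: L0/L1/L2 = H/ADGBCF/- → run H
t=21: L0/L1/L2 = H/ADGBCF/- → run H
t=22: L0/L1/L2 = H/ADGBCF/- → run H
t=23: L0/L1/L2 = -/ADGBCFH/- → run A
t=24: L0/L1/L2 = -/ADGBCFH/- → run A
t=25: L0/L1/L2 = -/ADGBCFH/- → run A
t=26: L0/L1/L2 = -/ADGBCFH/- → run A
t=27: L0/L1/L2 = -/DGBCFH/- → run D
t=28: L0/L1/L2 = -/GBCFH/- → run G
t=29: L0/L1/L2 = -/GBCFH/- → run G
t=30: L0/L1/L2 = -/GBCFH/- → run G
t=31: L0/L1/L2 = -/GBCFH/- → run G
t=32: L0/L1/L2 = -/GBCFH/- → run G
t=33: L0/L1/L2 = -/BCFH/- → run B
t=34: L0/L1/L2 = -/BCFH/- → run B
t=35: L0/L1/L2 = -/CFH/- → run C
t=36: L0/L1/L2 = -/FH/- → run F
t=37: L0/L1/L2 = -/FH/- → run F
t=38: L0/L1/L2 = -/FH/- → run F
t=39: L0/L1/L2 = -/FH/- → run F
t=40: L0/L1/L2 = -/FH/- → run F
t=41: L0/L1/L2 = -/H/- → run H
t=42: L0/L1/L2 = -/H/- → run H
t=43: L0/L1/L2 = -/H/- → run H
t=44: L0/L1/L2 = -/H/- → run H
t=45: (idle)
t=46: (idle)
t=47: (idle)
t=48: (idle)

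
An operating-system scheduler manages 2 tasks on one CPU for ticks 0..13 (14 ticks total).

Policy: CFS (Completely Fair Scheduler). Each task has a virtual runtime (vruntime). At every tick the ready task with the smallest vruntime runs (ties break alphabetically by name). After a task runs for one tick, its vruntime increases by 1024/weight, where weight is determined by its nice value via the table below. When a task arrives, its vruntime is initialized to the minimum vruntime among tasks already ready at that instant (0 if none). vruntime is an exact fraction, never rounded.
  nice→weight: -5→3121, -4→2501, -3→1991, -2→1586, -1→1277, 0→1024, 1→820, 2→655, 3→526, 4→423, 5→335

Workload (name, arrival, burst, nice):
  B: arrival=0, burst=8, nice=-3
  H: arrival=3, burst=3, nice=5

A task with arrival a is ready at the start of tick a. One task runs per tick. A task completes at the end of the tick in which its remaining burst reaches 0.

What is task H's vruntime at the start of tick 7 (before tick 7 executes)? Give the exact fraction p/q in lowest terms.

t=0: vr[B=0] → run B
t=1: vr[B=1024/1991] → run B
t=2: vr[B=2048/1991] → run B
t=3: vr[B=3072/1991 H=3072/1991] → run B
t=4: vr[B=4096/1991 H=3072/1991] → run H
t=5: vr[B=4096/1991 H=3067904/666985] → run B
t=6: vr[B=5120/1991 H=3067904/666985] → run B
t=7: vr[B=6144/1991 H=3067904/666985] → run B
t=8: vr[B=7168/1991 H=3067904/666985] → run B
t=9: vr[H=3067904/666985] → run H
t=10: vr[H=5106688/666985] → run H
t=11: (idle)
t=12: (idle)
t=13: (idle)

vruntime(H, start of tick 7) = 3067904/666985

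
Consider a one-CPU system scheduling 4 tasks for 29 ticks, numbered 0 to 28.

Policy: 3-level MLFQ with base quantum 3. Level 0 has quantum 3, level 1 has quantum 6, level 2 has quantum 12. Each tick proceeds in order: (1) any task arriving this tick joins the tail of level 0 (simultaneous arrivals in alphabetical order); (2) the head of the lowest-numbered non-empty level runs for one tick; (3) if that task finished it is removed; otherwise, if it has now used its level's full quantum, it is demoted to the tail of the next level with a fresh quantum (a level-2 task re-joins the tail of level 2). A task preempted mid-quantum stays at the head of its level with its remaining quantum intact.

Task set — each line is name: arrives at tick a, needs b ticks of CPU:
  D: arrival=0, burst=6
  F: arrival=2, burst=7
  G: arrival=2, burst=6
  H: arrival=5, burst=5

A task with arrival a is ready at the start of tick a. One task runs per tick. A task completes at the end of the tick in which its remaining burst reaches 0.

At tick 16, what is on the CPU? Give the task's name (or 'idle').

t=0: L0/L1/L2 = D/-/- → run D
t=1: L0/L1/L2 = D/-/- → run D
t=2: L0/L1/L2 = DFG/-/- → run D
t=3: L0/L1/L2 = FG/D/- → run F
t=4: L0/L1/L2 = FG/D/- → run F
t=5: L0/L1/L2 = FGH/D/- → run F
t=6: L0/L1/L2 = GH/DF/- → run G
t=7: L0/L1/L2 = GH/DF/- → run G
t=8: L0/L1/L2 = GH/DF/- → run G
t=9: L0/L1/L2 = H/DFG/- → run H
t=10: L0/L1/L2 = H/DFG/- → run H
t=11: L0/L1/L2 = H/DFG/- → run H
t=12: L0/L1/L2 = -/DFGH/- → run D
t=13: L0/L1/L2 = -/DFGH/- → run D
t=14: L0/L1/L2 = -/DFGH/- → run D
t=15: L0/L1/L2 = -/FGH/- → run F
t=16: L0/L1/L2 = -/FGH/- → run F
t=17: L0/L1/L2 = -/FGH/- → run F
t=18: L0/L1/L2 = -/FGH/- → run F
t=19: L0/L1/L2 = -/GH/- → run G
t=20: L0/L1/L2 = -/GH/- → run G
t=21: L0/L1/L2 = -/GH/- → run G
t=22: L0/L1/L2 = -/H/- → run H
t=23: L0/L1/L2 = -/H/- → run H
t=24: (idle)
t=25: (idle)
t=26: (idle)
t=27: (idle)
t=28: (idle)

running at tick 16 = F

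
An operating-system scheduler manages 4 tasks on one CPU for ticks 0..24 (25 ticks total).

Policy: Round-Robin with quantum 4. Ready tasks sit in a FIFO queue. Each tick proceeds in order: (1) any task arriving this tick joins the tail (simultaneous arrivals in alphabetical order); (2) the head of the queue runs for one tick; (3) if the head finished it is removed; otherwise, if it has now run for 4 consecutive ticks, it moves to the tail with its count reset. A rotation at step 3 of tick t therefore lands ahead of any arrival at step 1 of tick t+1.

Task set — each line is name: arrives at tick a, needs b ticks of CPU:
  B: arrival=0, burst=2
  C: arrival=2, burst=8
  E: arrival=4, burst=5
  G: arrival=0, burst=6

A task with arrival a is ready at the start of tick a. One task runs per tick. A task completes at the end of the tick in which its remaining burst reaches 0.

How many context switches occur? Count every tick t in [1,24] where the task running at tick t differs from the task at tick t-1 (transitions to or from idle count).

t=0: queue=[B,G] q_used=0 → run B
t=1: queue=[B,G] q_used=1 → run B
t=2: queue=[G,C] q_used=0 → run G
t=3: queue=[G,C] q_used=1 → run G
t=4: queue=[G,C,E] q_used=2 → run G
t=5: queue=[G,C,E] q_used=3 → run G
t=6: queue=[C,E,G] q_used=0 → run C
t=7: queue=[C,E,G] q_used=1 → run C
t=8: queue=[C,E,G] q_used=2 → run C
t=9: queue=[C,E,G] q_used=3 → run C
t=10: queue=[E,G,C] q_used=0 → run E
t=11: queue=[E,G,C] q_used=1 → run E
t=12: queue=[E,G,C] q_used=2 → run E
t=13: queue=[E,G,C] q_used=3 → run E
t=14: queue=[G,C,E] q_used=0 → run G
t=15: queue=[G,C,E] q_used=1 → run G
t=16: queue=[C,E] q_used=0 → run C
t=17: queue=[C,E] q_used=1 → run C
t=18: queue=[C,E] q_used=2 → run C
t=19: queue=[C,E] q_used=3 → run C
t=20: queue=[E] q_used=0 → run E
t=21: (idle)
t=22: (idle)
t=23: (idle)
t=24: (idle)

context switches = 7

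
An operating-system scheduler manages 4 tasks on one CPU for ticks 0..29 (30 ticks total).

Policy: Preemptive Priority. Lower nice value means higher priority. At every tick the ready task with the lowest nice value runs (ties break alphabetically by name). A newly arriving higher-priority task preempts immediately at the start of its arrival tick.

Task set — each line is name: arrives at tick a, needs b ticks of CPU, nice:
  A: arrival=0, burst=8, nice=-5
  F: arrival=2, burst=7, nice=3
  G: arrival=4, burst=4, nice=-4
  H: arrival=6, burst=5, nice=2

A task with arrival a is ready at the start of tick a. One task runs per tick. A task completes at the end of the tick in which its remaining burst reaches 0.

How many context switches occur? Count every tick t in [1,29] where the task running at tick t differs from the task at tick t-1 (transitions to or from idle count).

context switches = 4

t=0: ready={A} → run A
t=1: ready={A} → run A
t=2: ready={A,F} → run A
t=3: ready={A,F} → run A
t=4: ready={A,F,G} → run A
t=5: ready={A,F,G} → run A
t=6: ready={A,F,G,H} → run A
t=7: ready={A,F,G,H} → run A
t=8: ready={F,G,H} → run G
t=9: ready={F,G,H} → run G
t=10: ready={F,G,H} → run G
t=11: ready={F,G,H} → run G
t=12: ready={F,H} → run H
t=13: ready={F,H} → run H
t=14: ready={F,H} → run H
t=15: ready={F,H} → run H
t=16: ready={F,H} → run H
t=17: ready={F} → run F
t=18: ready={F} → run F
t=19: ready={F} → run F
t=20: ready={F} → run F
t=21: ready={F} → run F
t=22: ready={F} → run F
t=23: ready={F} → run F
t=24: (idle)
t=25: (idle)
t=26: (idle)
t=27: (idle)
t=28: (idle)
t=29: (idle)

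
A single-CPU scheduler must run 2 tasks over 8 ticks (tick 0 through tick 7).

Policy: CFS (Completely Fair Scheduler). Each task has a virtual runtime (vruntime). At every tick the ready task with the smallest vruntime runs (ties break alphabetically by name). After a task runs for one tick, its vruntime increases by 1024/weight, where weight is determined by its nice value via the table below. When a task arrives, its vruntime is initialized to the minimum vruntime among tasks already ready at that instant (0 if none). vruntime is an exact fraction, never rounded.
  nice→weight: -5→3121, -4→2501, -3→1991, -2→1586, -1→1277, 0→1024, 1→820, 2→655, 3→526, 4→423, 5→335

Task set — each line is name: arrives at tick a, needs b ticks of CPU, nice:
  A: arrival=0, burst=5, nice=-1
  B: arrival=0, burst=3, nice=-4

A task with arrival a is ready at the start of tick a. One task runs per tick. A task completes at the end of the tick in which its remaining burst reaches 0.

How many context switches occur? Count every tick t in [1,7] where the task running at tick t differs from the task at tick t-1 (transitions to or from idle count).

t=0: vr[A=0 B=0] → run A
t=1: vr[A=1024/1277 B=0] → run B
t=2: vr[A=1024/1277 B=1024/2501] → run B
t=3: vr[A=1024/1277 B=2048/2501] → run A
t=4: vr[A=2048/1277 B=2048/2501] → run B
t=5: vr[A=2048/1277] → run A
t=6: vr[A=3072/1277] → run A
t=7: vr[A=4096/1277] → run A

context switches = 4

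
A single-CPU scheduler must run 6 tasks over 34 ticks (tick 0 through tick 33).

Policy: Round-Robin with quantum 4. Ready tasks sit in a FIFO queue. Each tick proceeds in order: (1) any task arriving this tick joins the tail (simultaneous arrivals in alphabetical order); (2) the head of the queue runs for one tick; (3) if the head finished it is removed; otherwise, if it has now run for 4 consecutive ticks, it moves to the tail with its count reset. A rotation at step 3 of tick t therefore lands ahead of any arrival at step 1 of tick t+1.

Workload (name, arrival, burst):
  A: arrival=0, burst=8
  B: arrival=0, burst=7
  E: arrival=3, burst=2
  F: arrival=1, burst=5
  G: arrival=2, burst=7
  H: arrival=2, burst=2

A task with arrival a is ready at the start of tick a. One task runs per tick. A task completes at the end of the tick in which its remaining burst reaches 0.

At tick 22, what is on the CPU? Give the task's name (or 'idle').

t=0: queue=[A,B] q_used=0 → run A
t=1: queue=[A,B,F] q_used=1 → run A
t=2: queue=[A,B,F,G,H] q_used=2 → run A
t=3: queue=[A,B,F,G,H,E] q_used=3 → run A
t=4: queue=[B,F,G,H,E,A] q_used=0 → run B
t=5: queue=[B,F,G,H,E,A] q_used=1 → run B
t=6: queue=[B,F,G,H,E,A] q_used=2 → run B
t=7: queue=[B,F,G,H,E,A] q_used=3 → run B
t=8: queue=[F,G,H,E,A,B] q_used=0 → run F
t=9: queue=[F,G,H,E,A,B] q_used=1 → run F
t=10: queue=[F,G,H,E,A,B] q_used=2 → run F
t=11: queue=[F,G,H,E,A,B] q_used=3 → run F
t=12: queue=[G,H,E,A,B,F] q_used=0 → run G
t=13: queue=[G,H,E,A,B,F] q_used=1 → run G
t=14: queue=[G,H,E,A,B,F] q_used=2 → run G
t=15: queue=[G,H,E,A,B,F] q_used=3 → run G
t=16: queue=[H,E,A,B,F,G] q_used=0 → run H
t=17: queue=[H,E,A,B,F,G] q_used=1 → run H
t=18: queue=[E,A,B,F,G] q_used=0 → run E
t=19: queue=[E,A,B,F,G] q_used=1 → run E
t=20: queue=[A,B,F,G] q_used=0 → run A
t=21: queue=[A,B,F,G] q_used=1 → run A
t=22: queue=[A,B,F,G] q_used=2 → run A
t=23: queue=[A,B,F,G] q_used=3 → run A
t=24: queue=[B,F,G] q_used=0 → run B
t=25: queue=[B,F,G] q_used=1 → run B
t=26: queue=[B,F,G] q_used=2 → run B
t=27: queue=[F,G] q_used=0 → run F
t=28: queue=[G] q_used=0 → run G
t=29: queue=[G] q_used=1 → run G
t=30: queue=[G] q_used=2 → run G
t=31: (idle)
t=32: (idle)
t=33: (idle)

running at tick 22 = A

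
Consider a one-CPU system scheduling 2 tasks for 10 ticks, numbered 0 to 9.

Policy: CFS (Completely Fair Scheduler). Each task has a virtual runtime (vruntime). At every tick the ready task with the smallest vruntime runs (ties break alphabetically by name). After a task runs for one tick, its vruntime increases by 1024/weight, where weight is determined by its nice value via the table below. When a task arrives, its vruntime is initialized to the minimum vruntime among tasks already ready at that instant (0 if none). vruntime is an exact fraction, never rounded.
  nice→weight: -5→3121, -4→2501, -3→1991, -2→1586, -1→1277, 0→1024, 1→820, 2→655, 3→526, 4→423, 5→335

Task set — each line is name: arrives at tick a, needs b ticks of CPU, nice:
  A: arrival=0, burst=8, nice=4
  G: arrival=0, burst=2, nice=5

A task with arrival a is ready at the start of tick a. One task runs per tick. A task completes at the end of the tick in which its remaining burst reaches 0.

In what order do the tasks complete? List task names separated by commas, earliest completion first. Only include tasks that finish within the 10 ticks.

completion order = G, A

t=0: vr[A=0 G=0] → run A
t=1: vr[A=1024/423 G=0] → run G
t=2: vr[A=1024/423 G=1024/335] → run A
t=3: vr[A=2048/423 G=1024/335] → run G
t=4: vr[A=2048/423] → run A
t=5: vr[A=1024/141] → run A
t=6: vr[A=4096/423] → run A
t=7: vr[A=5120/423] → run A
t=8: vr[A=2048/141] → run A
t=9: vr[A=7168/423] → run A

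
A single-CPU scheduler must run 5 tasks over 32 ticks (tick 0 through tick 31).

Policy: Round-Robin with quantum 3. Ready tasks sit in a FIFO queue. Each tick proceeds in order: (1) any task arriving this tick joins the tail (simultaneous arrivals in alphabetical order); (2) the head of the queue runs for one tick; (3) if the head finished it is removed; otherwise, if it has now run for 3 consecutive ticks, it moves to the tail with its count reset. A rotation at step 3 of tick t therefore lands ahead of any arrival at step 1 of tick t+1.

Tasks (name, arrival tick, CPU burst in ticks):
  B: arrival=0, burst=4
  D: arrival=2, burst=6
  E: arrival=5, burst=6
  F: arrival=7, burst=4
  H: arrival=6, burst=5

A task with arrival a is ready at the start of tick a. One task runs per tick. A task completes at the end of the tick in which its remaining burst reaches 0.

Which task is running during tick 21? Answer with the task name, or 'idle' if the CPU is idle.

t=0: queue=[B] q_used=0 → run B
t=1: queue=[B] q_used=1 → run B
t=2: queue=[B,D] q_used=2 → run B
t=3: queue=[D,B] q_used=0 → run D
t=4: queue=[D,B] q_used=1 → run D
t=5: queue=[D,B,E] q_used=2 → run D
t=6: queue=[B,E,D,H] q_used=0 → run B
t=7: queue=[E,D,H,F] q_used=0 → run E
t=8: queue=[E,D,H,F] q_used=1 → run E
t=9: queue=[E,D,H,F] q_used=2 → run E
t=10: queue=[D,H,F,E] q_used=0 → run D
t=11: queue=[D,H,F,E] q_used=1 → run D
t=12: queue=[D,H,F,E] q_used=2 → run D
t=13: queue=[H,F,E] q_used=0 → run H
t=14: queue=[H,F,E] q_used=1 → run H
t=15: queue=[H,F,E] q_used=2 → run H
t=16: queue=[F,E,H] q_used=0 → run F
t=17: queue=[F,E,H] q_used=1 → run F
t=18: queue=[F,E,H] q_used=2 → run F
t=19: queue=[E,H,F] q_used=0 → run E
t=20: queue=[E,H,F] q_used=1 → run E
t=21: queue=[E,H,F] q_used=2 → run E
t=22: queue=[H,F] q_used=0 → run H
t=23: queue=[H,F] q_used=1 → run H
t=24: queue=[F] q_used=0 → run F
t=25: (idle)
t=26: (idle)
t=27: (idle)
t=28: (idle)
t=29: (idle)
t=30: (idle)
t=31: (idle)

running at tick 21 = E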